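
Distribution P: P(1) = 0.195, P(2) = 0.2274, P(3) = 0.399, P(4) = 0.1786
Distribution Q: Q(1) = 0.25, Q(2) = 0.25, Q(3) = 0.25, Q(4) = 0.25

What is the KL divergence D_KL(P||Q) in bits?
0.0815 bits

D_KL(P||Q) = Σ P(x) log₂(P(x)/Q(x))

Computing term by term:
  P(1)·log₂(P(1)/Q(1)) = 0.195·log₂(0.195/0.25) = -0.06990
  P(2)·log₂(P(2)/Q(2)) = 0.2274·log₂(0.2274/0.25) = -0.03108
  P(3)·log₂(P(3)/Q(3)) = 0.399·log₂(0.399/0.25) = 0.26911
  P(4)·log₂(P(4)/Q(4)) = 0.1786·log₂(0.1786/0.25) = -0.08666

D_KL(P||Q) = -0.06990 - 0.03108 + 0.26911 - 0.08666 = 0.08147 ≈ 0.0815 bits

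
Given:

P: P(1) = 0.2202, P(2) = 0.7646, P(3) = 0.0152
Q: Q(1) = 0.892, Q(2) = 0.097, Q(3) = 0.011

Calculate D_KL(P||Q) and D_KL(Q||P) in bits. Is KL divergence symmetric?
D_KL(P||Q) = 1.8402 bits, D_KL(Q||P) = 1.5062 bits. No, KL divergence is not symmetric.

D_KL(P||Q) = Σ P(x) log₂(P(x)/Q(x))

Computing term by term:
  P(1)·log₂(P(1)/Q(1)) = 0.2202·log₂(0.2202/0.892) = -0.44441
  P(2)·log₂(P(2)/Q(2)) = 0.7646·log₂(0.7646/0.097) = 2.27747
  P(3)·log₂(P(3)/Q(3)) = 0.0152·log₂(0.0152/0.011) = 0.00709

D_KL(P||Q) = -0.44441 + 2.27747 + 0.00709 = 1.84015 ≈ 1.8402 bits

D_KL(Q||P) = Σ Q(x) log₂(Q(x)/P(x))

Computing term by term:
  Q(1)·log₂(Q(1)/P(1)) = 0.892·log₂(0.892/0.2202) = 1.80026
  Q(2)·log₂(Q(2)/P(2)) = 0.097·log₂(0.097/0.7646) = -0.28893
  Q(3)·log₂(Q(3)/P(3)) = 0.011·log₂(0.011/0.0152) = -0.00513

D_KL(Q||P) = 1.80026 - 0.28893 - 0.00513 = 1.50620 ≈ 1.5062 bits

These are NOT equal (difference: 0.3340 bits). KL divergence is asymmetric: D_KL(P||Q) ≠ D_KL(Q||P) in general.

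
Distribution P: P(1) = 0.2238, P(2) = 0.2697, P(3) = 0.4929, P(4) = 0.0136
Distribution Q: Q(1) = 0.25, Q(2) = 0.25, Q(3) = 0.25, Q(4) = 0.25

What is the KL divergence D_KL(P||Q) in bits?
0.4194 bits

D_KL(P||Q) = Σ P(x) log₂(P(x)/Q(x))

Computing term by term:
  P(1)·log₂(P(1)/Q(1)) = 0.2238·log₂(0.2238/0.25) = -0.03574
  P(2)·log₂(P(2)/Q(2)) = 0.2697·log₂(0.2697/0.25) = 0.02951
  P(3)·log₂(P(3)/Q(3)) = 0.4929·log₂(0.4929/0.25) = 0.48273
  P(4)·log₂(P(4)/Q(4)) = 0.0136·log₂(0.0136/0.25) = -0.05712

D_KL(P||Q) = -0.03574 + 0.02951 + 0.48273 - 0.05712 = 0.41938 ≈ 0.4194 bits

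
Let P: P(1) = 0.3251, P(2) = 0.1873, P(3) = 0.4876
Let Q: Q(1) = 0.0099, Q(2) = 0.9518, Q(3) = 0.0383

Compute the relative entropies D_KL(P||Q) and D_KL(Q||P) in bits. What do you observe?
D_KL(P||Q) = 2.9880 bits, D_KL(Q||P) = 2.0418 bits. The two directions give different values (D_KL(P||Q) exceeds D_KL(Q||P) by 0.9462 bits): KL divergence is asymmetric.

D_KL(P||Q) = Σ P(x) log₂(P(x)/Q(x))

Computing term by term:
  P(1)·log₂(P(1)/Q(1)) = 0.3251·log₂(0.3251/0.0099) = 1.63763
  P(2)·log₂(P(2)/Q(2)) = 0.1873·log₂(0.1873/0.9518) = -0.43928
  P(3)·log₂(P(3)/Q(3)) = 0.4876·log₂(0.4876/0.0383) = 1.78963

D_KL(P||Q) = 1.63763 - 0.43928 + 1.78963 = 2.98798 ≈ 2.9880 bits

D_KL(Q||P) = Σ Q(x) log₂(Q(x)/P(x))

Computing term by term:
  Q(1)·log₂(Q(1)/P(1)) = 0.0099·log₂(0.0099/0.3251) = -0.04987
  Q(2)·log₂(Q(2)/P(2)) = 0.9518·log₂(0.9518/0.1873) = 2.23226
  Q(3)·log₂(Q(3)/P(3)) = 0.0383·log₂(0.0383/0.4876) = -0.14057

D_KL(Q||P) = -0.04987 + 2.23226 - 0.14057 = 2.04182 ≈ 2.0418 bits

These are NOT equal (difference: 0.9462 bits). KL divergence is asymmetric: D_KL(P||Q) ≠ D_KL(Q||P) in general.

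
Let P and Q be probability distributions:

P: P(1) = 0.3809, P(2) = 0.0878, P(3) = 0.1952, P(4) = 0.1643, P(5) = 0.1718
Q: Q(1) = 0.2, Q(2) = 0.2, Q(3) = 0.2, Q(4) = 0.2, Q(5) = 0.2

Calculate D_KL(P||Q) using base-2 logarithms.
0.1586 bits

D_KL(P||Q) = Σ P(x) log₂(P(x)/Q(x))

Computing term by term:
  P(1)·log₂(P(1)/Q(1)) = 0.3809·log₂(0.3809/0.2) = 0.35401
  P(2)·log₂(P(2)/Q(2)) = 0.0878·log₂(0.0878/0.2) = -0.10428
  P(3)·log₂(P(3)/Q(3)) = 0.1952·log₂(0.1952/0.2) = -0.00684
  P(4)·log₂(P(4)/Q(4)) = 0.1643·log₂(0.1643/0.2) = -0.04661
  P(5)·log₂(P(5)/Q(5)) = 0.1718·log₂(0.1718/0.2) = -0.03767

D_KL(P||Q) = 0.35401 - 0.10428 - 0.00684 - 0.04661 - 0.03767 = 0.15861 ≈ 0.1586 bits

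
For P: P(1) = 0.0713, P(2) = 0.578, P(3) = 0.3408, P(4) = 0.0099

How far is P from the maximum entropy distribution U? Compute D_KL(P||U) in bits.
0.6761 bits

U(i) = 1/4 for all i

D_KL(P||U) = Σ P(x) log₂(P(x) / (1/4))
           = Σ P(x) log₂(P(x)) + log₂(4)
           = log₂(4) - H(P)

H(P) = -Σ P(x) log₂(P(x)):
  -P(1)·log₂(P(1)) = -(0.0713)·log₂(0.0713) = 0.27165
  -P(2)·log₂(P(2)) = -(0.578)·log₂(0.578) = 0.45712
  -P(3)·log₂(P(3)) = -(0.3408)·log₂(0.3408) = 0.52926
  -P(4)·log₂(P(4)) = -(0.0099)·log₂(0.0099) = 0.06592
H(P) = 0.27165 + 0.45712 + 0.52926 + 0.06592 = 1.32395 bits

log₂(4) = 2.00000 bits

D_KL(P||U) = 2.00000 - 1.32395 = 0.67605 ≈ 0.6761 bits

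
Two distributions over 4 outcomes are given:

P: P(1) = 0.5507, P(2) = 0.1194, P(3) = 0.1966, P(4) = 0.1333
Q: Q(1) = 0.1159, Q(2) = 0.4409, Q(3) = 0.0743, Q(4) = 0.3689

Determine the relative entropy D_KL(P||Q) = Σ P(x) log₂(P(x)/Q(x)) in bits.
1.0934 bits

D_KL(P||Q) = Σ P(x) log₂(P(x)/Q(x))

Computing term by term:
  P(1)·log₂(P(1)/Q(1)) = 0.5507·log₂(0.5507/0.1159) = 1.23819
  P(2)·log₂(P(2)/Q(2)) = 0.1194·log₂(0.1194/0.4409) = -0.22503
  P(3)·log₂(P(3)/Q(3)) = 0.1966·log₂(0.1966/0.0743) = 0.27599
  P(4)·log₂(P(4)/Q(4)) = 0.1333·log₂(0.1333/0.3689) = -0.19576

D_KL(P||Q) = 1.23819 - 0.22503 + 0.27599 - 0.19576 = 1.09339 ≈ 1.0934 bits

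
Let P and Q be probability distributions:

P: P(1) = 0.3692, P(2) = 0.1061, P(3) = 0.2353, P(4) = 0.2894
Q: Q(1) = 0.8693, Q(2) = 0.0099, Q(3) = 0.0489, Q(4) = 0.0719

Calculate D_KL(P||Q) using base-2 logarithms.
1.0217 bits

D_KL(P||Q) = Σ P(x) log₂(P(x)/Q(x))

Computing term by term:
  P(1)·log₂(P(1)/Q(1)) = 0.3692·log₂(0.3692/0.8693) = -0.45613
  P(2)·log₂(P(2)/Q(2)) = 0.1061·log₂(0.1061/0.0099) = 0.36306
  P(3)·log₂(P(3)/Q(3)) = 0.2353·log₂(0.2353/0.0489) = 0.53333
  P(4)·log₂(P(4)/Q(4)) = 0.2894·log₂(0.2894/0.0719) = 0.58140

D_KL(P||Q) = -0.45613 + 0.36306 + 0.53333 + 0.58140 = 1.02166 ≈ 1.0217 bits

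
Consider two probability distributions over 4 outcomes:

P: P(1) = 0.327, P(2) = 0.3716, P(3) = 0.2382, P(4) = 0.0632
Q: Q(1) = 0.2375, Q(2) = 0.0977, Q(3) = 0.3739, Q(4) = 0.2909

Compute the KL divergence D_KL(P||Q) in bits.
0.5729 bits

D_KL(P||Q) = Σ P(x) log₂(P(x)/Q(x))

Computing term by term:
  P(1)·log₂(P(1)/Q(1)) = 0.327·log₂(0.327/0.2375) = 0.15087
  P(2)·log₂(P(2)/Q(2)) = 0.3716·log₂(0.3716/0.0977) = 0.71619
  P(3)·log₂(P(3)/Q(3)) = 0.2382·log₂(0.2382/0.3739) = -0.15494
  P(4)·log₂(P(4)/Q(4)) = 0.0632·log₂(0.0632/0.2909) = -0.13920

D_KL(P||Q) = 0.15087 + 0.71619 - 0.15494 - 0.13920 = 0.57292 ≈ 0.5729 bits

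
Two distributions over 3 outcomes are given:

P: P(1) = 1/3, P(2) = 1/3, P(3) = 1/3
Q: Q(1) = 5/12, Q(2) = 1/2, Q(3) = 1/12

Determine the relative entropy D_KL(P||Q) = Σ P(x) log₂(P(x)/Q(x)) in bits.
0.3644 bits

D_KL(P||Q) = Σ P(x) log₂(P(x)/Q(x))

Computing term by term:
  P(1)·log₂(P(1)/Q(1)) = (1/3)·log₂((1/3)/(5/12)) = -0.10731
  P(2)·log₂(P(2)/Q(2)) = (1/3)·log₂((1/3)/(1/2)) = -0.19499
  P(3)·log₂(P(3)/Q(3)) = (1/3)·log₂((1/3)/(1/12)) = 0.66667

D_KL(P||Q) = -0.10731 - 0.19499 + 0.66667 = 0.36437 ≈ 0.3644 bits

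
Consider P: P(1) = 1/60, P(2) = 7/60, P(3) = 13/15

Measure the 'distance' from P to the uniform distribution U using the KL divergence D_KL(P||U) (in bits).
0.9460 bits

U(i) = 1/3 for all i

D_KL(P||U) = Σ P(x) log₂(P(x) / (1/3))
           = Σ P(x) log₂(P(x)) + log₂(3)
           = log₂(3) - H(P)

H(P) = -Σ P(x) log₂(P(x)):
  -P(1)·log₂(P(1)) = -(1/60)·log₂(1/60) = 0.09845
  -P(2)·log₂(P(2)) = -(7/60)·log₂(7/60) = 0.36161
  -P(3)·log₂(P(3)) = -(13/15)·log₂(13/15) = 0.17892
H(P) = 0.09845 + 0.36161 + 0.17892 = 0.63898 bits

log₂(3) = 1.58496 bits

D_KL(P||U) = 1.58496 - 0.63898 = 0.94598 ≈ 0.9460 bits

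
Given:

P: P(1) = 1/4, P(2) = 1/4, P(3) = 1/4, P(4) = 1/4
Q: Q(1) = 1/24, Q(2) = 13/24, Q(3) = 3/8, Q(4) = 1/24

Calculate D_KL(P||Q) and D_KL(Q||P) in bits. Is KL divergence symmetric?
D_KL(P||Q) = 0.8674 bits, D_KL(Q||P) = 0.6082 bits. No, KL divergence is not symmetric.

D_KL(P||Q) = Σ P(x) log₂(P(x)/Q(x))

Computing term by term:
  P(1)·log₂(P(1)/Q(1)) = (1/4)·log₂((1/4)/(1/24)) = 0.64624
  P(2)·log₂(P(2)/Q(2)) = (1/4)·log₂((1/4)/(13/24)) = -0.27887
  P(3)·log₂(P(3)/Q(3)) = (1/4)·log₂((1/4)/(3/8)) = -0.14624
  P(4)·log₂(P(4)/Q(4)) = (1/4)·log₂((1/4)/(1/24)) = 0.64624

D_KL(P||Q) = 0.64624 - 0.27887 - 0.14624 + 0.64624 = 0.86737 ≈ 0.8674 bits

D_KL(Q||P) = Σ Q(x) log₂(Q(x)/P(x))

Computing term by term:
  Q(1)·log₂(Q(1)/P(1)) = (1/24)·log₂((1/24)/(1/4)) = -0.10771
  Q(2)·log₂(Q(2)/P(2)) = (13/24)·log₂((13/24)/(1/4)) = 0.60422
  Q(3)·log₂(Q(3)/P(3)) = (3/8)·log₂((3/8)/(1/4)) = 0.21936
  Q(4)·log₂(Q(4)/P(4)) = (1/24)·log₂((1/24)/(1/4)) = -0.10771

D_KL(Q||P) = -0.10771 + 0.60422 + 0.21936 - 0.10771 = 0.60816 ≈ 0.6082 bits

These are NOT equal (difference: 0.2592 bits). KL divergence is asymmetric: D_KL(P||Q) ≠ D_KL(Q||P) in general.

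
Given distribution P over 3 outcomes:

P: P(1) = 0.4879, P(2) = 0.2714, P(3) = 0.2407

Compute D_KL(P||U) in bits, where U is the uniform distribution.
0.0746 bits

U(i) = 1/3 for all i

D_KL(P||U) = Σ P(x) log₂(P(x) / (1/3))
           = Σ P(x) log₂(P(x)) + log₂(3)
           = log₂(3) - H(P)

H(P) = -Σ P(x) log₂(P(x)):
  -P(1)·log₂(P(1)) = -(0.4879)·log₂(0.4879) = 0.50514
  -P(2)·log₂(P(2)) = -(0.2714)·log₂(0.2714) = 0.51064
  -P(3)·log₂(P(3)) = -(0.2407)·log₂(0.2407) = 0.49456
H(P) = 0.50514 + 0.51064 + 0.49456 = 1.51034 bits

log₂(3) = 1.58496 bits

D_KL(P||U) = 1.58496 - 1.51034 = 0.07462 ≈ 0.0746 bits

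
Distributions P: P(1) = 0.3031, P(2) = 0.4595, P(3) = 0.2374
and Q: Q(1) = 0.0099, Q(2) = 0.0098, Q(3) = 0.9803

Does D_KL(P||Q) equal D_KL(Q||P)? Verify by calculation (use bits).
D_KL(P||Q) = 3.5612 bits, D_KL(Q||P) = 1.9023 bits. No — D_KL(P||Q) ≠ D_KL(Q||P) for this pair.

D_KL(P||Q) = Σ P(x) log₂(P(x)/Q(x))

Computing term by term:
  P(1)·log₂(P(1)/Q(1)) = 0.3031·log₂(0.3031/0.0099) = 1.49617
  P(2)·log₂(P(2)/Q(2)) = 0.4595·log₂(0.4595/0.0098) = 2.55075
  P(3)·log₂(P(3)/Q(3)) = 0.2374·log₂(0.2374/0.9803) = -0.48570

D_KL(P||Q) = 1.49617 + 2.55075 - 0.48570 = 3.56122 ≈ 3.5612 bits

D_KL(Q||P) = Σ Q(x) log₂(Q(x)/P(x))

Computing term by term:
  Q(1)·log₂(Q(1)/P(1)) = 0.0099·log₂(0.0099/0.3031) = -0.04887
  Q(2)·log₂(Q(2)/P(2)) = 0.0098·log₂(0.0098/0.4595) = -0.05440
  Q(3)·log₂(Q(3)/P(3)) = 0.9803·log₂(0.9803/0.2374) = 2.00560

D_KL(Q||P) = -0.04887 - 0.05440 + 2.00560 = 1.90233 ≈ 1.9023 bits

These are NOT equal (difference: 1.6589 bits). KL divergence is asymmetric: D_KL(P||Q) ≠ D_KL(Q||P) in general.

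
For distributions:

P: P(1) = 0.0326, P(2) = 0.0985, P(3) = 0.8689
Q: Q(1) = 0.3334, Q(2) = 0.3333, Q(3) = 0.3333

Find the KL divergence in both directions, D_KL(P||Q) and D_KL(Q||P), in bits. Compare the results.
D_KL(P||Q) = 0.9186 bits, D_KL(Q||P) = 1.2437 bits. D_KL(Q||P) is larger than D_KL(P||Q) by 0.3251 bits; the two directions differ.

D_KL(P||Q) = Σ P(x) log₂(P(x)/Q(x))

Computing term by term:
  P(1)·log₂(P(1)/Q(1)) = 0.0326·log₂(0.0326/0.3334) = -0.10935
  P(2)·log₂(P(2)/Q(2)) = 0.0985·log₂(0.0985/0.3333) = -0.17322
  P(3)·log₂(P(3)/Q(3)) = 0.8689·log₂(0.8689/0.3333) = 1.20114

D_KL(P||Q) = -0.10935 - 0.17322 + 1.20114 = 0.91857 ≈ 0.9186 bits

D_KL(Q||P) = Σ Q(x) log₂(Q(x)/P(x))

Computing term by term:
  Q(1)·log₂(Q(1)/P(1)) = 0.3334·log₂(0.3334/0.0326) = 1.11833
  Q(2)·log₂(Q(2)/P(2)) = 0.3333·log₂(0.3333/0.0985) = 0.58615
  Q(3)·log₂(Q(3)/P(3)) = 0.3333·log₂(0.3333/0.8689) = -0.46074

D_KL(Q||P) = 1.11833 + 0.58615 - 0.46074 = 1.24374 ≈ 1.2437 bits

These are NOT equal (difference: 0.3251 bits). KL divergence is asymmetric: D_KL(P||Q) ≠ D_KL(Q||P) in general.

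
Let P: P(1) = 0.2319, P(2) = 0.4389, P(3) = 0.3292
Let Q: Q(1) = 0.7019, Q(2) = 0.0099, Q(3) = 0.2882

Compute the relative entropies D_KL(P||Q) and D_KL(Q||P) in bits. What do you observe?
D_KL(P||Q) = 2.0936 bits, D_KL(Q||P) = 1.0120 bits. The two directions give different values (D_KL(P||Q) exceeds D_KL(Q||P) by 1.0816 bits): KL divergence is asymmetric.

D_KL(P||Q) = Σ P(x) log₂(P(x)/Q(x))

Computing term by term:
  P(1)·log₂(P(1)/Q(1)) = 0.2319·log₂(0.2319/0.7019) = -0.37052
  P(2)·log₂(P(2)/Q(2)) = 0.4389·log₂(0.4389/0.0099) = 2.40092
  P(3)·log₂(P(3)/Q(3)) = 0.3292·log₂(0.3292/0.2882) = 0.06317

D_KL(P||Q) = -0.37052 + 2.40092 + 0.06317 = 2.09357 ≈ 2.0936 bits

D_KL(Q||P) = Σ Q(x) log₂(Q(x)/P(x))

Computing term by term:
  Q(1)·log₂(Q(1)/P(1)) = 0.7019·log₂(0.7019/0.2319) = 1.12147
  Q(2)·log₂(Q(2)/P(2)) = 0.0099·log₂(0.0099/0.4389) = -0.05416
  Q(3)·log₂(Q(3)/P(3)) = 0.2882·log₂(0.2882/0.3292) = -0.05530

D_KL(Q||P) = 1.12147 - 0.05416 - 0.05530 = 1.01201 ≈ 1.0120 bits

These are NOT equal (difference: 1.0816 bits). KL divergence is asymmetric: D_KL(P||Q) ≠ D_KL(Q||P) in general.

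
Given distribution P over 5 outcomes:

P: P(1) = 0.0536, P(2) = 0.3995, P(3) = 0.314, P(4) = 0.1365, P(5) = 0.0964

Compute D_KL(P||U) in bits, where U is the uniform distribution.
0.3246 bits

U(i) = 1/5 for all i

D_KL(P||U) = Σ P(x) log₂(P(x) / (1/5))
           = Σ P(x) log₂(P(x)) + log₂(5)
           = log₂(5) - H(P)

H(P) = -Σ P(x) log₂(P(x)):
  -P(1)·log₂(P(1)) = -(0.0536)·log₂(0.0536) = 0.22628
  -P(2)·log₂(P(2)) = -(0.3995)·log₂(0.3995) = 0.52883
  -P(3)·log₂(P(3)) = -(0.314)·log₂(0.314) = 0.52475
  -P(4)·log₂(P(4)) = -(0.1365)·log₂(0.1365) = 0.39217
  -P(5)·log₂(P(5)) = -(0.0964)·log₂(0.0964) = 0.32533
H(P) = 0.22628 + 0.52883 + 0.52475 + 0.39217 + 0.32533 = 1.99736 bits

log₂(5) = 2.32193 bits

D_KL(P||U) = 2.32193 - 1.99736 = 0.32457 ≈ 0.3246 bits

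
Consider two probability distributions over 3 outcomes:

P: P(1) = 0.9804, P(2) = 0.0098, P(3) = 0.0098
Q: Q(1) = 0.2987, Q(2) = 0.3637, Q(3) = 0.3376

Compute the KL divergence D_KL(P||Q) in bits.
1.5799 bits

D_KL(P||Q) = Σ P(x) log₂(P(x)/Q(x))

Computing term by term:
  P(1)·log₂(P(1)/Q(1)) = 0.9804·log₂(0.9804/0.2987) = 1.68107
  P(2)·log₂(P(2)/Q(2)) = 0.0098·log₂(0.0098/0.3637) = -0.05110
  P(3)·log₂(P(3)/Q(3)) = 0.0098·log₂(0.0098/0.3376) = -0.05004

D_KL(P||Q) = 1.68107 - 0.05110 - 0.05004 = 1.57993 ≈ 1.5799 bits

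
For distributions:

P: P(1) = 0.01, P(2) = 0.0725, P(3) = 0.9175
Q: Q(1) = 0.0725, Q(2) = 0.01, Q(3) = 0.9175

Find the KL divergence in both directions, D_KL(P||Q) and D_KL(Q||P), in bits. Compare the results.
D_KL(P||Q) = 0.1786 bits, D_KL(Q||P) = 0.1786 bits. The two directions give exactly the same value for this pair.

D_KL(P||Q) = Σ P(x) log₂(P(x)/Q(x))

Computing term by term:
  P(1)·log₂(P(1)/Q(1)) = 0.01·log₂(0.01/0.0725) = -0.02858
  P(2)·log₂(P(2)/Q(2)) = 0.0725·log₂(0.0725/0.01) = 0.20720
  P(3)·log₂(P(3)/Q(3)) = 0.9175·log₂(0.9175/0.9175) = 0.00000

D_KL(P||Q) = -0.02858 + 0.20720 + 0.00000 = 0.17862 ≈ 0.1786 bits

D_KL(Q||P) = Σ Q(x) log₂(Q(x)/P(x))

Computing term by term:
  Q(1)·log₂(Q(1)/P(1)) = 0.0725·log₂(0.0725/0.01) = 0.20720
  Q(2)·log₂(Q(2)/P(2)) = 0.01·log₂(0.01/0.0725) = -0.02858
  Q(3)·log₂(Q(3)/P(3)) = 0.9175·log₂(0.9175/0.9175) = 0.00000

D_KL(Q||P) = 0.20720 - 0.02858 + 0.00000 = 0.17862 ≈ 0.1786 bits

These ARE equal here. Q is P with outcomes relabeled (Q(1) = P(2), Q(2) = P(1)) by a relabeling that is its own inverse, so the two sums contain exactly the same terms in a different order. This is a special case — KL divergence is not symmetric in general: D_KL(P||Q) ≠ D_KL(Q||P) for most P, Q.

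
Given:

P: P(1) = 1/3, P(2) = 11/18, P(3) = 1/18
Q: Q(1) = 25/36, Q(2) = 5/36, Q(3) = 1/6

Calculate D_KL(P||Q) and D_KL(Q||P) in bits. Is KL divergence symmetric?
D_KL(P||Q) = 0.8652 bits, D_KL(Q||P) = 0.7026 bits. No, KL divergence is not symmetric.

D_KL(P||Q) = Σ P(x) log₂(P(x)/Q(x))

Computing term by term:
  P(1)·log₂(P(1)/Q(1)) = (1/3)·log₂((1/3)/(25/36)) = -0.35296
  P(2)·log₂(P(2)/Q(2)) = (11/18)·log₂((11/18)/(5/36)) = 1.30625
  P(3)·log₂(P(3)/Q(3)) = (1/18)·log₂((1/18)/(1/6)) = -0.08805

D_KL(P||Q) = -0.35296 + 1.30625 - 0.08805 = 0.86524 ≈ 0.8652 bits

D_KL(Q||P) = Σ Q(x) log₂(Q(x)/P(x))

Computing term by term:
  Q(1)·log₂(Q(1)/P(1)) = (25/36)·log₂((25/36)/(1/3)) = 0.73534
  Q(2)·log₂(Q(2)/P(2)) = (5/36)·log₂((5/36)/(11/18)) = -0.29688
  Q(3)·log₂(Q(3)/P(3)) = (1/6)·log₂((1/6)/(1/18)) = 0.26416

D_KL(Q||P) = 0.73534 - 0.29688 + 0.26416 = 0.70262 ≈ 0.7026 bits

These are NOT equal (difference: 0.1626 bits). KL divergence is asymmetric: D_KL(P||Q) ≠ D_KL(Q||P) in general.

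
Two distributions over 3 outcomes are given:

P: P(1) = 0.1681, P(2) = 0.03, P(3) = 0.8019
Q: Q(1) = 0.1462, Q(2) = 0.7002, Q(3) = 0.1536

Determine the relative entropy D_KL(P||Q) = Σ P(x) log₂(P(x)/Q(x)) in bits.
1.8094 bits

D_KL(P||Q) = Σ P(x) log₂(P(x)/Q(x))

Computing term by term:
  P(1)·log₂(P(1)/Q(1)) = 0.1681·log₂(0.1681/0.1462) = 0.03385
  P(2)·log₂(P(2)/Q(2)) = 0.03·log₂(0.03/0.7002) = -0.13634
  P(3)·log₂(P(3)/Q(3)) = 0.8019·log₂(0.8019/0.1536) = 1.91193

D_KL(P||Q) = 0.03385 - 0.13634 + 1.91193 = 1.80944 ≈ 1.8094 bits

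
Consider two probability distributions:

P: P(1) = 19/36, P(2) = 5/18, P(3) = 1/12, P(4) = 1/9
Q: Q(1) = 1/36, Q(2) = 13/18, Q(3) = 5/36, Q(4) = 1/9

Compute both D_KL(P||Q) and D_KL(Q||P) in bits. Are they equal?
D_KL(P||Q) = 1.7976 bits, D_KL(Q||P) = 0.9800 bits. No, they are not equal.

D_KL(P||Q) = Σ P(x) log₂(P(x)/Q(x))

Computing term by term:
  P(1)·log₂(P(1)/Q(1)) = (19/36)·log₂((19/36)/(1/36)) = 2.24196
  P(2)·log₂(P(2)/Q(2)) = (5/18)·log₂((5/18)/(13/18)) = -0.38292
  P(3)·log₂(P(3)/Q(3)) = (1/12)·log₂((1/12)/(5/36)) = -0.06141
  P(4)·log₂(P(4)/Q(4)) = (1/9)·log₂((1/9)/(1/9)) = 0.00000

D_KL(P||Q) = 2.24196 - 0.38292 - 0.06141 + 0.00000 = 1.79763 ≈ 1.7976 bits

D_KL(Q||P) = Σ Q(x) log₂(Q(x)/P(x))

Computing term by term:
  Q(1)·log₂(Q(1)/P(1)) = (1/36)·log₂((1/36)/(19/36)) = -0.11800
  Q(2)·log₂(Q(2)/P(2)) = (13/18)·log₂((13/18)/(5/18)) = 0.99559
  Q(3)·log₂(Q(3)/P(3)) = (5/36)·log₂((5/36)/(1/12)) = 0.10236
  Q(4)·log₂(Q(4)/P(4)) = (1/9)·log₂((1/9)/(1/9)) = 0.00000

D_KL(Q||P) = -0.11800 + 0.99559 + 0.10236 + 0.00000 = 0.97995 ≈ 0.9800 bits

These are NOT equal (difference: 0.8176 bits). KL divergence is asymmetric: D_KL(P||Q) ≠ D_KL(Q||P) in general.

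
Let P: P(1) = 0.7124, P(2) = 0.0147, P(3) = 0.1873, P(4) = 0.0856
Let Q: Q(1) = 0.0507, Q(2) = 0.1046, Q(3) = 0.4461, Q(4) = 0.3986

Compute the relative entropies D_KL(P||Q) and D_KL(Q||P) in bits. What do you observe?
D_KL(P||Q) = 2.2500 bits, D_KL(Q||P) = 1.5459 bits. The two directions give different values (D_KL(P||Q) exceeds D_KL(Q||P) by 0.7041 bits): KL divergence is asymmetric.

D_KL(P||Q) = Σ P(x) log₂(P(x)/Q(x))

Computing term by term:
  P(1)·log₂(P(1)/Q(1)) = 0.7124·log₂(0.7124/0.0507) = 2.71612
  P(2)·log₂(P(2)/Q(2)) = 0.0147·log₂(0.0147/0.1046) = -0.04162
  P(3)·log₂(P(3)/Q(3)) = 0.1873·log₂(0.1873/0.4461) = -0.23450
  P(4)·log₂(P(4)/Q(4)) = 0.0856·log₂(0.0856/0.3986) = -0.18997

D_KL(P||Q) = 2.71612 - 0.04162 - 0.23450 - 0.18997 = 2.25003 ≈ 2.2500 bits

D_KL(Q||P) = Σ Q(x) log₂(Q(x)/P(x))

Computing term by term:
  Q(1)·log₂(Q(1)/P(1)) = 0.0507·log₂(0.0507/0.7124) = -0.19330
  Q(2)·log₂(Q(2)/P(2)) = 0.1046·log₂(0.1046/0.0147) = 0.29612
  Q(3)·log₂(Q(3)/P(3)) = 0.4461·log₂(0.4461/0.1873) = 0.55852
  Q(4)·log₂(Q(4)/P(4)) = 0.3986·log₂(0.3986/0.0856) = 0.88460

D_KL(Q||P) = -0.19330 + 0.29612 + 0.55852 + 0.88460 = 1.54594 ≈ 1.5459 bits

These are NOT equal (difference: 0.7041 bits). KL divergence is asymmetric: D_KL(P||Q) ≠ D_KL(Q||P) in general.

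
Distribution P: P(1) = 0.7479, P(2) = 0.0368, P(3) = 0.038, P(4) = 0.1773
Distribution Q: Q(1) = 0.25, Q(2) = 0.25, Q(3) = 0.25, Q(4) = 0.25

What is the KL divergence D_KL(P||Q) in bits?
0.8895 bits

D_KL(P||Q) = Σ P(x) log₂(P(x)/Q(x))

Computing term by term:
  P(1)·log₂(P(1)/Q(1)) = 0.7479·log₂(0.7479/0.25) = 1.18237
  P(2)·log₂(P(2)/Q(2)) = 0.0368·log₂(0.0368/0.25) = -0.10172
  P(3)·log₂(P(3)/Q(3)) = 0.038·log₂(0.038/0.25) = -0.10328
  P(4)·log₂(P(4)/Q(4)) = 0.1773·log₂(0.1773/0.25) = -0.08789

D_KL(P||Q) = 1.18237 - 0.10172 - 0.10328 - 0.08789 = 0.88948 ≈ 0.8895 bits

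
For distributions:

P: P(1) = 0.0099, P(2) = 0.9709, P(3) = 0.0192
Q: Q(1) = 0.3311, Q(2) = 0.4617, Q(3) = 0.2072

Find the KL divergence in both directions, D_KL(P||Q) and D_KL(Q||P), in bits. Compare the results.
D_KL(P||Q) = 0.9251 bits, D_KL(Q||P) = 1.8926 bits. D_KL(Q||P) is larger than D_KL(P||Q) by 0.9675 bits; the two directions differ.

D_KL(P||Q) = Σ P(x) log₂(P(x)/Q(x))

Computing term by term:
  P(1)·log₂(P(1)/Q(1)) = 0.0099·log₂(0.0099/0.3311) = -0.05013
  P(2)·log₂(P(2)/Q(2)) = 0.9709·log₂(0.9709/0.4617) = 1.04116
  P(3)·log₂(P(3)/Q(3)) = 0.0192·log₂(0.0192/0.2072) = -0.06589

D_KL(P||Q) = -0.05013 + 1.04116 - 0.06589 = 0.92514 ≈ 0.9251 bits

D_KL(Q||P) = Σ Q(x) log₂(Q(x)/P(x))

Computing term by term:
  Q(1)·log₂(Q(1)/P(1)) = 0.3311·log₂(0.3311/0.0099) = 1.67659
  Q(2)·log₂(Q(2)/P(2)) = 0.4617·log₂(0.4617/0.9709) = -0.49511
  Q(3)·log₂(Q(3)/P(3)) = 0.2072·log₂(0.2072/0.0192) = 0.71108

D_KL(Q||P) = 1.67659 - 0.49511 + 0.71108 = 1.89256 ≈ 1.8926 bits

These are NOT equal (difference: 0.9675 bits). KL divergence is asymmetric: D_KL(P||Q) ≠ D_KL(Q||P) in general.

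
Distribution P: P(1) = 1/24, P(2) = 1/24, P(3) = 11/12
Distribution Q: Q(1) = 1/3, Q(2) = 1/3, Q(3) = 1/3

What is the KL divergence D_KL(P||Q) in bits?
1.0878 bits

D_KL(P||Q) = Σ P(x) log₂(P(x)/Q(x))

Computing term by term:
  P(1)·log₂(P(1)/Q(1)) = (1/24)·log₂((1/24)/(1/3)) = -0.12500
  P(2)·log₂(P(2)/Q(2)) = (1/24)·log₂((1/24)/(1/3)) = -0.12500
  P(3)·log₂(P(3)/Q(3)) = (11/12)·log₂((11/12)/(1/3)) = 1.33781

D_KL(P||Q) = -0.12500 - 0.12500 + 1.33781 = 1.08781 ≈ 1.0878 bits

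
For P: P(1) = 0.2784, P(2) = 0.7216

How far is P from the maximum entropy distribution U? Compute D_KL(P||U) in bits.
0.1467 bits

U(i) = 1/2 for all i

D_KL(P||U) = Σ P(x) log₂(P(x) / (1/2))
           = Σ P(x) log₂(P(x)) + log₂(2)
           = log₂(2) - H(P)

H(P) = -Σ P(x) log₂(P(x)):
  -P(1)·log₂(P(1)) = -(0.2784)·log₂(0.2784) = 0.51358
  -P(2)·log₂(P(2)) = -(0.7216)·log₂(0.7216) = 0.33968
H(P) = 0.51358 + 0.33968 = 0.85326 bits

log₂(2) = 1.00000 bits

D_KL(P||U) = 1.00000 - 0.85326 = 0.14674 ≈ 0.1467 bits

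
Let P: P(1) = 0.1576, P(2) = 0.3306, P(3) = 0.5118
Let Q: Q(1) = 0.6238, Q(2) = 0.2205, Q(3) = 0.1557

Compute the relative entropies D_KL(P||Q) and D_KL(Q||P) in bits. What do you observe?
D_KL(P||Q) = 0.7590 bits, D_KL(Q||P) = 0.8420 bits. The two directions give different values (D_KL(Q||P) exceeds D_KL(P||Q) by 0.0830 bits): KL divergence is asymmetric.

D_KL(P||Q) = Σ P(x) log₂(P(x)/Q(x))

Computing term by term:
  P(1)·log₂(P(1)/Q(1)) = 0.1576·log₂(0.1576/0.6238) = -0.31281
  P(2)·log₂(P(2)/Q(2)) = 0.3306·log₂(0.3306/0.2205) = 0.19317
  P(3)·log₂(P(3)/Q(3)) = 0.5118·log₂(0.5118/0.1557) = 0.87866

D_KL(P||Q) = -0.31281 + 0.19317 + 0.87866 = 0.75902 ≈ 0.7590 bits

D_KL(Q||P) = Σ Q(x) log₂(Q(x)/P(x))

Computing term by term:
  Q(1)·log₂(Q(1)/P(1)) = 0.6238·log₂(0.6238/0.1576) = 1.23813
  Q(2)·log₂(Q(2)/P(2)) = 0.2205·log₂(0.2205/0.3306) = -0.12884
  Q(3)·log₂(Q(3)/P(3)) = 0.1557·log₂(0.1557/0.5118) = -0.26731

D_KL(Q||P) = 1.23813 - 0.12884 - 0.26731 = 0.84198 ≈ 0.8420 bits

These are NOT equal (difference: 0.0830 bits). KL divergence is asymmetric: D_KL(P||Q) ≠ D_KL(Q||P) in general.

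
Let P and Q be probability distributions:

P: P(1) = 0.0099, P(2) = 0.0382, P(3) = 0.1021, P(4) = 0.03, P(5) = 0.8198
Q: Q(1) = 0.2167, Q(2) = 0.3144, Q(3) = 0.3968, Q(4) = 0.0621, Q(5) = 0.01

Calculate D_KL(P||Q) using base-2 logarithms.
4.8199 bits

D_KL(P||Q) = Σ P(x) log₂(P(x)/Q(x))

Computing term by term:
  P(1)·log₂(P(1)/Q(1)) = 0.0099·log₂(0.0099/0.2167) = -0.04408
  P(2)·log₂(P(2)/Q(2)) = 0.0382·log₂(0.0382/0.3144) = -0.11616
  P(3)·log₂(P(3)/Q(3)) = 0.1021·log₂(0.1021/0.3968) = -0.19996
  P(4)·log₂(P(4)/Q(4)) = 0.03·log₂(0.03/0.0621) = -0.03149
  P(5)·log₂(P(5)/Q(5)) = 0.8198·log₂(0.8198/0.01) = 5.21163

D_KL(P||Q) = -0.04408 - 0.11616 - 0.19996 - 0.03149 + 5.21163 = 4.81994 ≈ 4.8199 bits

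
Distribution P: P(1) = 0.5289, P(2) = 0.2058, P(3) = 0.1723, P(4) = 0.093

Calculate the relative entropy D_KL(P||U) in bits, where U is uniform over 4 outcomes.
0.2888 bits

U(i) = 1/4 for all i

D_KL(P||U) = Σ P(x) log₂(P(x) / (1/4))
           = Σ P(x) log₂(P(x)) + log₂(4)
           = log₂(4) - H(P)

H(P) = -Σ P(x) log₂(P(x)):
  -P(1)·log₂(P(1)) = -(0.5289)·log₂(0.5289) = 0.48602
  -P(2)·log₂(P(2)) = -(0.2058)·log₂(0.2058) = 0.46936
  -P(3)·log₂(P(3)) = -(0.1723)·log₂(0.1723) = 0.43713
  -P(4)·log₂(P(4)) = -(0.093)·log₂(0.093) = 0.31868
H(P) = 0.48602 + 0.46936 + 0.43713 + 0.31868 = 1.71119 bits

log₂(4) = 2.00000 bits

D_KL(P||U) = 2.00000 - 1.71119 = 0.28881 ≈ 0.2888 bits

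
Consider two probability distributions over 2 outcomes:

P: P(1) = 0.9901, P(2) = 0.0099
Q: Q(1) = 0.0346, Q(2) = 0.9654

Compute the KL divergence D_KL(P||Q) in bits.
4.7254 bits

D_KL(P||Q) = Σ P(x) log₂(P(x)/Q(x))

Computing term by term:
  P(1)·log₂(P(1)/Q(1)) = 0.9901·log₂(0.9901/0.0346) = 4.79083
  P(2)·log₂(P(2)/Q(2)) = 0.0099·log₂(0.0099/0.9654) = -0.06541

D_KL(P||Q) = 4.79083 - 0.06541 = 4.72542 ≈ 4.7254 bits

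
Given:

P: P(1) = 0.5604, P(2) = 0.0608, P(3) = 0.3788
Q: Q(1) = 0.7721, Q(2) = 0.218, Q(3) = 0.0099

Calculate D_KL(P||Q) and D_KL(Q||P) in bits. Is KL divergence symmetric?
D_KL(P||Q) = 1.6206 bits, D_KL(Q||P) = 0.7065 bits. No, KL divergence is not symmetric.

D_KL(P||Q) = Σ P(x) log₂(P(x)/Q(x))

Computing term by term:
  P(1)·log₂(P(1)/Q(1)) = 0.5604·log₂(0.5604/0.7721) = -0.25909
  P(2)·log₂(P(2)/Q(2)) = 0.0608·log₂(0.0608/0.218) = -0.11200
  P(3)·log₂(P(3)/Q(3)) = 0.3788·log₂(0.3788/0.0099) = 1.99168

D_KL(P||Q) = -0.25909 - 0.11200 + 1.99168 = 1.62059 ≈ 1.6206 bits

D_KL(Q||P) = Σ Q(x) log₂(Q(x)/P(x))

Computing term by term:
  Q(1)·log₂(Q(1)/P(1)) = 0.7721·log₂(0.7721/0.5604) = 0.35697
  Q(2)·log₂(Q(2)/P(2)) = 0.218·log₂(0.218/0.0608) = 0.40160
  Q(3)·log₂(Q(3)/P(3)) = 0.0099·log₂(0.0099/0.3788) = -0.05205

D_KL(Q||P) = 0.35697 + 0.40160 - 0.05205 = 0.70652 ≈ 0.7065 bits

These are NOT equal (difference: 0.9141 bits). KL divergence is asymmetric: D_KL(P||Q) ≠ D_KL(Q||P) in general.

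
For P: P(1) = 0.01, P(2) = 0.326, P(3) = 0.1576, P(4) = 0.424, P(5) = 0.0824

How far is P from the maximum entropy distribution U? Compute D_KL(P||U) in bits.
0.4866 bits

U(i) = 1/5 for all i

D_KL(P||U) = Σ P(x) log₂(P(x) / (1/5))
           = Σ P(x) log₂(P(x)) + log₂(5)
           = log₂(5) - H(P)

H(P) = -Σ P(x) log₂(P(x)):
  -P(1)·log₂(P(1)) = -(0.01)·log₂(0.01) = 0.06644
  -P(2)·log₂(P(2)) = -(0.326)·log₂(0.326) = 0.52716
  -P(3)·log₂(P(3)) = -(0.1576)·log₂(0.1576) = 0.42011
  -P(4)·log₂(P(4)) = -(0.424)·log₂(0.424) = 0.52485
  -P(5)·log₂(P(5)) = -(0.0824)·log₂(0.0824) = 0.29674
H(P) = 0.06644 + 0.52716 + 0.42011 + 0.52485 + 0.29674 = 1.83530 bits

log₂(5) = 2.32193 bits

D_KL(P||U) = 2.32193 - 1.83530 = 0.48663 ≈ 0.4866 bits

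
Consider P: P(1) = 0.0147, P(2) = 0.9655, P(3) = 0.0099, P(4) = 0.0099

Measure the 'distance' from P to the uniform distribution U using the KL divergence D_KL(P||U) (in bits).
1.7298 bits

U(i) = 1/4 for all i

D_KL(P||U) = Σ P(x) log₂(P(x) / (1/4))
           = Σ P(x) log₂(P(x)) + log₂(4)
           = log₂(4) - H(P)

H(P) = -Σ P(x) log₂(P(x)):
  -P(1)·log₂(P(1)) = -(0.0147)·log₂(0.0147) = 0.08949
  -P(2)·log₂(P(2)) = -(0.9655)·log₂(0.9655) = 0.04890
  -P(3)·log₂(P(3)) = -(0.0099)·log₂(0.0099) = 0.06592
  -P(4)·log₂(P(4)) = -(0.0099)·log₂(0.0099) = 0.06592
H(P) = 0.08949 + 0.04890 + 0.06592 + 0.06592 = 0.27023 bits

log₂(4) = 2.00000 bits

D_KL(P||U) = 2.00000 - 0.27023 = 1.72977 ≈ 1.7298 bits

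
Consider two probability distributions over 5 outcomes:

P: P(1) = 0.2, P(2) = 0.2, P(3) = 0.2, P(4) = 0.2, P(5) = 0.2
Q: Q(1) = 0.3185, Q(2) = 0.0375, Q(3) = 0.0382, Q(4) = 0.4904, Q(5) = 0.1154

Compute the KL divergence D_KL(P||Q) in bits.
0.7263 bits

D_KL(P||Q) = Σ P(x) log₂(P(x)/Q(x))

Computing term by term:
  P(1)·log₂(P(1)/Q(1)) = 0.2·log₂(0.2/0.3185) = -0.13426
  P(2)·log₂(P(2)/Q(2)) = 0.2·log₂(0.2/0.0375) = 0.48301
  P(3)·log₂(P(3)/Q(3)) = 0.2·log₂(0.2/0.0382) = 0.47767
  P(4)·log₂(P(4)/Q(4)) = 0.2·log₂(0.2/0.4904) = -0.25879
  P(5)·log₂(P(5)/Q(5)) = 0.2·log₂(0.2/0.1154) = 0.15867

D_KL(P||Q) = -0.13426 + 0.48301 + 0.47767 - 0.25879 + 0.15867 = 0.72630 ≈ 0.7263 bits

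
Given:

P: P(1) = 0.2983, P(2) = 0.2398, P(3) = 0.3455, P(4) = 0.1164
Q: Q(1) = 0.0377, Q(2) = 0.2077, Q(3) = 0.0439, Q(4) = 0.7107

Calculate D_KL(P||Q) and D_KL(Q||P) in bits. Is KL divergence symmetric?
D_KL(P||Q) = 1.6644 bits, D_KL(Q||P) = 1.5688 bits. No, KL divergence is not symmetric.

D_KL(P||Q) = Σ P(x) log₂(P(x)/Q(x))

Computing term by term:
  P(1)·log₂(P(1)/Q(1)) = 0.2983·log₂(0.2983/0.0377) = 0.89017
  P(2)·log₂(P(2)/Q(2)) = 0.2398·log₂(0.2398/0.2077) = 0.04972
  P(3)·log₂(P(3)/Q(3)) = 0.3455·log₂(0.3455/0.0439) = 1.02834
  P(4)·log₂(P(4)/Q(4)) = 0.1164·log₂(0.1164/0.7107) = -0.30382

D_KL(P||Q) = 0.89017 + 0.04972 + 1.02834 - 0.30382 = 1.66441 ≈ 1.6644 bits

D_KL(Q||P) = Σ Q(x) log₂(Q(x)/P(x))

Computing term by term:
  Q(1)·log₂(Q(1)/P(1)) = 0.0377·log₂(0.0377/0.2983) = -0.11250
  Q(2)·log₂(Q(2)/P(2)) = 0.2077·log₂(0.2077/0.2398) = -0.04306
  Q(3)·log₂(Q(3)/P(3)) = 0.0439·log₂(0.0439/0.3455) = -0.13066
  Q(4)·log₂(Q(4)/P(4)) = 0.7107·log₂(0.7107/0.1164) = 1.85503

D_KL(Q||P) = -0.11250 - 0.04306 - 0.13066 + 1.85503 = 1.56881 ≈ 1.5688 bits

These are NOT equal (difference: 0.0956 bits). KL divergence is asymmetric: D_KL(P||Q) ≠ D_KL(Q||P) in general.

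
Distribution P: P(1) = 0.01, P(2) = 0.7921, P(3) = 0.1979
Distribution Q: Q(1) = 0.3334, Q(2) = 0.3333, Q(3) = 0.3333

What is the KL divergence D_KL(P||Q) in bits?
0.7898 bits

D_KL(P||Q) = Σ P(x) log₂(P(x)/Q(x))

Computing term by term:
  P(1)·log₂(P(1)/Q(1)) = 0.01·log₂(0.01/0.3334) = -0.05059
  P(2)·log₂(P(2)/Q(2)) = 0.7921·log₂(0.7921/0.3333) = 0.98922
  P(3)·log₂(P(3)/Q(3)) = 0.1979·log₂(0.1979/0.3333) = -0.14883

D_KL(P||Q) = -0.05059 + 0.98922 - 0.14883 = 0.78980 ≈ 0.7898 bits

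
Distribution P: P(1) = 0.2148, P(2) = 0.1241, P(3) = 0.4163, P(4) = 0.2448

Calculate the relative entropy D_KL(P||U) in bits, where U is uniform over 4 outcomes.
0.1264 bits

U(i) = 1/4 for all i

D_KL(P||U) = Σ P(x) log₂(P(x) / (1/4))
           = Σ P(x) log₂(P(x)) + log₂(4)
           = log₂(4) - H(P)

H(P) = -Σ P(x) log₂(P(x)):
  -P(1)·log₂(P(1)) = -(0.2148)·log₂(0.2148) = 0.47663
  -P(2)·log₂(P(2)) = -(0.1241)·log₂(0.1241) = 0.37359
  -P(3)·log₂(P(3)) = -(0.4163)·log₂(0.4163) = 0.52633
  -P(4)·log₂(P(4)) = -(0.2448)·log₂(0.2448) = 0.49702
H(P) = 0.47663 + 0.37359 + 0.52633 + 0.49702 = 1.87357 bits

log₂(4) = 2.00000 bits

D_KL(P||U) = 2.00000 - 1.87357 = 0.12643 ≈ 0.1264 bits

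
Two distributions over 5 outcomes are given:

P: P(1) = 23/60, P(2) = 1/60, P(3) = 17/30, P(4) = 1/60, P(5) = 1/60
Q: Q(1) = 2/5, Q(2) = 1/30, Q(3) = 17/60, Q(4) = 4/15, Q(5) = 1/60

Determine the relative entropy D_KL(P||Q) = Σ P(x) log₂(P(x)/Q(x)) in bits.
0.4598 bits

D_KL(P||Q) = Σ P(x) log₂(P(x)/Q(x))

Computing term by term:
  P(1)·log₂(P(1)/Q(1)) = (23/60)·log₂((23/60)/(2/5)) = -0.02354
  P(2)·log₂(P(2)/Q(2)) = (1/60)·log₂((1/60)/(1/30)) = -0.01667
  P(3)·log₂(P(3)/Q(3)) = (17/30)·log₂((17/30)/(17/60)) = 0.56667
  P(4)·log₂(P(4)/Q(4)) = (1/60)·log₂((1/60)/(4/15)) = -0.06667
  P(5)·log₂(P(5)/Q(5)) = (1/60)·log₂((1/60)/(1/60)) = 0.00000

D_KL(P||Q) = -0.02354 - 0.01667 + 0.56667 - 0.06667 + 0.00000 = 0.45979 ≈ 0.4598 bits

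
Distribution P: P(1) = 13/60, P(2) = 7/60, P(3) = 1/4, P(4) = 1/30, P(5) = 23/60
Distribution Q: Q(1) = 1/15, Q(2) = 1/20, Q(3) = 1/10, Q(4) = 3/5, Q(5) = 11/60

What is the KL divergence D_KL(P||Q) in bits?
1.1104 bits

D_KL(P||Q) = Σ P(x) log₂(P(x)/Q(x))

Computing term by term:
  P(1)·log₂(P(1)/Q(1)) = (13/60)·log₂((13/60)/(1/15)) = 0.36843
  P(2)·log₂(P(2)/Q(2)) = (7/60)·log₂((7/60)/(1/20)) = 0.14261
  P(3)·log₂(P(3)/Q(3)) = (1/4)·log₂((1/4)/(1/10)) = 0.33048
  P(4)·log₂(P(4)/Q(4)) = (1/30)·log₂((1/30)/(3/5)) = -0.13900
  P(5)·log₂(P(5)/Q(5)) = (23/60)·log₂((23/60)/(11/60)) = 0.40792

D_KL(P||Q) = 0.36843 + 0.14261 + 0.33048 - 0.13900 + 0.40792 = 1.11044 ≈ 1.1104 bits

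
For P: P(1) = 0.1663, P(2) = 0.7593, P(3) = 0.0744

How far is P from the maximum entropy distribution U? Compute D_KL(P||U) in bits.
0.5740 bits

U(i) = 1/3 for all i

D_KL(P||U) = Σ P(x) log₂(P(x) / (1/3))
           = Σ P(x) log₂(P(x)) + log₂(3)
           = log₂(3) - H(P)

H(P) = -Σ P(x) log₂(P(x)):
  -P(1)·log₂(P(1)) = -(0.1663)·log₂(0.1663) = 0.43041
  -P(2)·log₂(P(2)) = -(0.7593)·log₂(0.7593) = 0.30164
  -P(3)·log₂(P(3)) = -(0.0744)·log₂(0.0744) = 0.27889
H(P) = 0.43041 + 0.30164 + 0.27889 = 1.01094 bits

log₂(3) = 1.58496 bits

D_KL(P||U) = 1.58496 - 1.01094 = 0.57402 ≈ 0.5740 bits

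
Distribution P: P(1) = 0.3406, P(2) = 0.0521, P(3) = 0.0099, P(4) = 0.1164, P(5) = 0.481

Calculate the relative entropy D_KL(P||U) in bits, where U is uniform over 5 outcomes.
0.6356 bits

U(i) = 1/5 for all i

D_KL(P||U) = Σ P(x) log₂(P(x) / (1/5))
           = Σ P(x) log₂(P(x)) + log₂(5)
           = log₂(5) - H(P)

H(P) = -Σ P(x) log₂(P(x)):
  -P(1)·log₂(P(1)) = -(0.3406)·log₂(0.3406) = 0.52924
  -P(2)·log₂(P(2)) = -(0.0521)·log₂(0.0521) = 0.22208
  -P(3)·log₂(P(3)) = -(0.0099)·log₂(0.0099) = 0.06592
  -P(4)·log₂(P(4)) = -(0.1164)·log₂(0.1164) = 0.36117
  -P(5)·log₂(P(5)) = -(0.481)·log₂(0.481) = 0.50788
H(P) = 0.52924 + 0.22208 + 0.06592 + 0.36117 + 0.50788 = 1.68629 bits

log₂(5) = 2.32193 bits

D_KL(P||U) = 2.32193 - 1.68629 = 0.63564 ≈ 0.6356 bits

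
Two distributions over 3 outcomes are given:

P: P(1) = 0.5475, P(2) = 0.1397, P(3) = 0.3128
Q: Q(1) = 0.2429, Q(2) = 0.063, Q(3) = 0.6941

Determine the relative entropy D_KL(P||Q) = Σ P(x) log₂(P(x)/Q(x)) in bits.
0.4428 bits

D_KL(P||Q) = Σ P(x) log₂(P(x)/Q(x))

Computing term by term:
  P(1)·log₂(P(1)/Q(1)) = 0.5475·log₂(0.5475/0.2429) = 0.64194
  P(2)·log₂(P(2)/Q(2)) = 0.1397·log₂(0.1397/0.063) = 0.16050
  P(3)·log₂(P(3)/Q(3)) = 0.3128·log₂(0.3128/0.6941) = -0.35969

D_KL(P||Q) = 0.64194 + 0.16050 - 0.35969 = 0.44275 ≈ 0.4428 bits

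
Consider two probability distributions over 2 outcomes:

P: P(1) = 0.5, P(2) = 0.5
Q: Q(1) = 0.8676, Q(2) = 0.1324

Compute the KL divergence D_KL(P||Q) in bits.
0.5610 bits

D_KL(P||Q) = Σ P(x) log₂(P(x)/Q(x))

Computing term by term:
  P(1)·log₂(P(1)/Q(1)) = 0.5·log₂(0.5/0.8676) = -0.39755
  P(2)·log₂(P(2)/Q(2)) = 0.5·log₂(0.5/0.1324) = 0.95851

D_KL(P||Q) = -0.39755 + 0.95851 = 0.56096 ≈ 0.5610 bits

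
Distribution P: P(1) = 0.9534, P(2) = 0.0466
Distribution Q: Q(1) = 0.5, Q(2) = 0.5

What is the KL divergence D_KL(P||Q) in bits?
0.7282 bits

D_KL(P||Q) = Σ P(x) log₂(P(x)/Q(x))

Computing term by term:
  P(1)·log₂(P(1)/Q(1)) = 0.9534·log₂(0.9534/0.5) = 0.88776
  P(2)·log₂(P(2)/Q(2)) = 0.0466·log₂(0.0466/0.5) = -0.15954

D_KL(P||Q) = 0.88776 - 0.15954 = 0.72822 ≈ 0.7282 bits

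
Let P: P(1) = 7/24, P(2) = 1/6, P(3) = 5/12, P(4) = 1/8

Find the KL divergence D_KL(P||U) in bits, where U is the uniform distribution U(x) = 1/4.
0.1494 bits

U(i) = 1/4 for all i

D_KL(P||U) = Σ P(x) log₂(P(x) / (1/4))
           = Σ P(x) log₂(P(x)) + log₂(4)
           = log₂(4) - H(P)

H(P) = -Σ P(x) log₂(P(x)):
  -P(1)·log₂(P(1)) = -(7/24)·log₂(7/24) = 0.51847
  -P(2)·log₂(P(2)) = -(1/6)·log₂(1/6) = 0.43083
  -P(3)·log₂(P(3)) = -(5/12)·log₂(5/12) = 0.52626
  -P(4)·log₂(P(4)) = -(1/8)·log₂(1/8) = 0.37500
H(P) = 0.51847 + 0.43083 + 0.52626 + 0.37500 = 1.85056 bits

log₂(4) = 2.00000 bits

D_KL(P||U) = 2.00000 - 1.85056 = 0.14944 ≈ 0.1494 bits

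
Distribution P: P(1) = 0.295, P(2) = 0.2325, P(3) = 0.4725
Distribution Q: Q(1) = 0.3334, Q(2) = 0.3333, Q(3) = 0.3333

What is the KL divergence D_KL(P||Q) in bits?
0.0650 bits

D_KL(P||Q) = Σ P(x) log₂(P(x)/Q(x))

Computing term by term:
  P(1)·log₂(P(1)/Q(1)) = 0.295·log₂(0.295/0.3334) = -0.05208
  P(2)·log₂(P(2)/Q(2)) = 0.2325·log₂(0.2325/0.3333) = -0.12080
  P(3)·log₂(P(3)/Q(3)) = 0.4725·log₂(0.4725/0.3333) = 0.23790

D_KL(P||Q) = -0.05208 - 0.12080 + 0.23790 = 0.06502 ≈ 0.0650 bits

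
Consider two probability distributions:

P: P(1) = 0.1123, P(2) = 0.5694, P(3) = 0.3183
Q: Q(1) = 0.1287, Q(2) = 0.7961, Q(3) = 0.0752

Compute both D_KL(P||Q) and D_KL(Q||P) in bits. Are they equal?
D_KL(P||Q) = 0.3652 bits, D_KL(Q||P) = 0.2537 bits. No, they are not equal.

D_KL(P||Q) = Σ P(x) log₂(P(x)/Q(x))

Computing term by term:
  P(1)·log₂(P(1)/Q(1)) = 0.1123·log₂(0.1123/0.1287) = -0.02208
  P(2)·log₂(P(2)/Q(2)) = 0.5694·log₂(0.5694/0.7961) = -0.27531
  P(3)·log₂(P(3)/Q(3)) = 0.3183·log₂(0.3183/0.0752) = 0.66257

D_KL(P||Q) = -0.02208 - 0.27531 + 0.66257 = 0.36518 ≈ 0.3652 bits

D_KL(Q||P) = Σ Q(x) log₂(Q(x)/P(x))

Computing term by term:
  Q(1)·log₂(Q(1)/P(1)) = 0.1287·log₂(0.1287/0.1123) = 0.02531
  Q(2)·log₂(Q(2)/P(2)) = 0.7961·log₂(0.7961/0.5694) = 0.38492
  Q(3)·log₂(Q(3)/P(3)) = 0.0752·log₂(0.0752/0.3183) = -0.15654

D_KL(Q||P) = 0.02531 + 0.38492 - 0.15654 = 0.25369 ≈ 0.2537 bits

These are NOT equal (difference: 0.1115 bits). KL divergence is asymmetric: D_KL(P||Q) ≠ D_KL(Q||P) in general.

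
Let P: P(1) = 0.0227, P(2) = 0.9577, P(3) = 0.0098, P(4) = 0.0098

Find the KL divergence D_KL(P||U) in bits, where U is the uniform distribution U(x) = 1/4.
1.6855 bits

U(i) = 1/4 for all i

D_KL(P||U) = Σ P(x) log₂(P(x) / (1/4))
           = Σ P(x) log₂(P(x)) + log₂(4)
           = log₂(4) - H(P)

H(P) = -Σ P(x) log₂(P(x)):
  -P(1)·log₂(P(1)) = -(0.0227)·log₂(0.0227) = 0.12397
  -P(2)·log₂(P(2)) = -(0.9577)·log₂(0.9577) = 0.05972
  -P(3)·log₂(P(3)) = -(0.0098)·log₂(0.0098) = 0.06540
  -P(4)·log₂(P(4)) = -(0.0098)·log₂(0.0098) = 0.06540
H(P) = 0.12397 + 0.05972 + 0.06540 + 0.06540 = 0.31449 bits

log₂(4) = 2.00000 bits

D_KL(P||U) = 2.00000 - 0.31449 = 1.68551 ≈ 1.6855 bits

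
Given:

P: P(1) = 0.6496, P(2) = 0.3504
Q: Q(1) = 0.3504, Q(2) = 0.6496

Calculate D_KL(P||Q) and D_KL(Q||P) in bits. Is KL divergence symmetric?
D_KL(P||Q) = 0.2665 bits, D_KL(Q||P) = 0.2665 bits. The two values coincide for this particular pair, but no — KL divergence is not symmetric in general.

D_KL(P||Q) = Σ P(x) log₂(P(x)/Q(x))

Computing term by term:
  P(1)·log₂(P(1)/Q(1)) = 0.6496·log₂(0.6496/0.3504) = 0.57850
  P(2)·log₂(P(2)/Q(2)) = 0.3504·log₂(0.3504/0.6496) = -0.31205

D_KL(P||Q) = 0.57850 - 0.31205 = 0.26645 ≈ 0.2665 bits

D_KL(Q||P) = Σ Q(x) log₂(Q(x)/P(x))

Computing term by term:
  Q(1)·log₂(Q(1)/P(1)) = 0.3504·log₂(0.3504/0.6496) = -0.31205
  Q(2)·log₂(Q(2)/P(2)) = 0.6496·log₂(0.6496/0.3504) = 0.57850

D_KL(Q||P) = -0.31205 + 0.57850 = 0.26645 ≈ 0.2665 bits

These ARE equal here. Q is P with outcomes relabeled (Q(1) = P(2), Q(2) = P(1)) by a relabeling that is its own inverse, so the two sums contain exactly the same terms in a different order. This is a special case — KL divergence is not symmetric in general: D_KL(P||Q) ≠ D_KL(Q||P) for most P, Q.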